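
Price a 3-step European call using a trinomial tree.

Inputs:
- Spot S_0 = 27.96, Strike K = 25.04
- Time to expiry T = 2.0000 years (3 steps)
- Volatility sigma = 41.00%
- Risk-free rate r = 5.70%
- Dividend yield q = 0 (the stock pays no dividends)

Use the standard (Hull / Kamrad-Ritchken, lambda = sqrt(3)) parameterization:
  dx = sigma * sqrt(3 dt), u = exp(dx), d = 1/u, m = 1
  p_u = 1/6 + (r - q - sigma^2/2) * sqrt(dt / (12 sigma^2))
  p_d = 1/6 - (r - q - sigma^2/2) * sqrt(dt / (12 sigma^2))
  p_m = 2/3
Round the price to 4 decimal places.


Answer: Price = V(0,0) = 8.8368

Derivation:
dt = T/N = 0.666667; dx = sigma*sqrt(3*dt) = 0.579828
u = exp(dx) = 1.785730; d = 1/u = 0.559995
p_u = 0.151116, p_m = 0.666667, p_d = 0.182217
Discount per step: exp(-r*dt) = 0.962713
Stock lattice S(k, j) with j the centered position index:
  k=0: S(0,+0) = 27.9600
  k=1: S(1,-1) = 15.6575; S(1,+0) = 27.9600; S(1,+1) = 49.9290
  k=2: S(2,-2) = 8.7681; S(2,-1) = 15.6575; S(2,+0) = 27.9600; S(2,+1) = 49.9290; S(2,+2) = 89.1598
  k=3: S(3,-3) = 4.9101; S(3,-2) = 8.7681; S(3,-1) = 15.6575; S(3,+0) = 27.9600; S(3,+1) = 49.9290; S(3,+2) = 89.1598; S(3,+3) = 159.2153
Terminal payoffs V(N, j) = max(S_T - K, 0):
  V(3,-3) = 0.000000; V(3,-2) = 0.000000; V(3,-1) = 0.000000; V(3,+0) = 2.920000; V(3,+1) = 24.889024; V(3,+2) = 64.119780; V(3,+3) = 134.175336
Backward induction: V(k, j) = exp(-r*dt) * [p_u * V(k+1, j+1) + p_m * V(k+1, j) + p_d * V(k+1, j-1)]
  V(2,-2) = exp(-r*dt) * [p_u*0.000000 + p_m*0.000000 + p_d*0.000000] = 0.000000
  V(2,-1) = exp(-r*dt) * [p_u*2.920000 + p_m*0.000000 + p_d*0.000000] = 0.424806
  V(2,+0) = exp(-r*dt) * [p_u*24.889024 + p_m*2.920000 + p_d*0.000000] = 5.494971
  V(2,+1) = exp(-r*dt) * [p_u*64.119780 + p_m*24.889024 + p_d*2.920000] = 25.814460
  V(2,+2) = exp(-r*dt) * [p_u*134.175336 + p_m*64.119780 + p_d*24.889024] = 65.038748
  V(1,-1) = exp(-r*dt) * [p_u*5.494971 + p_m*0.424806 + p_d*0.000000] = 1.072060
  V(1,+0) = exp(-r*dt) * [p_u*25.814460 + p_m*5.494971 + p_d*0.424806] = 7.356764
  V(1,+1) = exp(-r*dt) * [p_u*65.038748 + p_m*25.814460 + p_d*5.494971] = 26.993815
  V(0,+0) = exp(-r*dt) * [p_u*26.993815 + p_m*7.356764 + p_d*1.072060] = 8.836796


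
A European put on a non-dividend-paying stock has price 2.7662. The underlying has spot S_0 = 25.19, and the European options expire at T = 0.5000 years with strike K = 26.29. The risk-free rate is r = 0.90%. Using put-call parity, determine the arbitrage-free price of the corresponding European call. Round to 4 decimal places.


Answer: Call price = 1.7842

Derivation:
Put-call parity: C - P = S_0 * exp(-qT) - K * exp(-rT).
S_0 * exp(-qT) = 25.1900 * 1.00000000 = 25.19000000
K * exp(-rT) = 26.2900 * 0.99551011 = 26.17196079
C = P + S*exp(-qT) - K*exp(-rT)
C = 2.7662 + 25.19000000 - 26.17196079 = 1.7842


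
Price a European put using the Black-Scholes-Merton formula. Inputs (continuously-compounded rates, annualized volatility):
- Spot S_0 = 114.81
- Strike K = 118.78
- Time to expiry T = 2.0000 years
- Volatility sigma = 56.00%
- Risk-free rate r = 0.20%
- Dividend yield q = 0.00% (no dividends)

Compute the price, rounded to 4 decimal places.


d1 = (ln(S/K) + (r - q + 0.5*sigma^2) * T) / (sigma * sqrt(T)) = 0.35810608
d2 = d1 - sigma * sqrt(T) = -0.43385352
exp(-rT) = 0.99600799; exp(-qT) = 1.00000000
P = K * exp(-rT) * N(-d2) - S_0 * exp(-qT) * N(-d1)
N(-d1) = 0.36013196; N(-d2) = 0.66780259
P = 118.7800 * 0.99600799 * 0.66780259 - 114.8100 * 1.00000000 * 0.36013196 = 37.6582

Answer: Price = 37.6582


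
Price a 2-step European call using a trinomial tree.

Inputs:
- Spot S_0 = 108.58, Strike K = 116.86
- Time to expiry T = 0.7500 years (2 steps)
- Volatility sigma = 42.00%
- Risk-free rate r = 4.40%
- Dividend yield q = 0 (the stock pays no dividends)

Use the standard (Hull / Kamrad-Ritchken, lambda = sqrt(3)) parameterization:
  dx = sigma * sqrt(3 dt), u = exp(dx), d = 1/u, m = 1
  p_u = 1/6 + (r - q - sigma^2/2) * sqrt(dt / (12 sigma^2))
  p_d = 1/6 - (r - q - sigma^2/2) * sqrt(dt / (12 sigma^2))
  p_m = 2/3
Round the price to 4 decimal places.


dt = T/N = 0.375000; dx = sigma*sqrt(3*dt) = 0.445477
u = exp(dx) = 1.561235; d = 1/u = 0.640519
p_u = 0.148063, p_m = 0.666667, p_d = 0.185270
Discount per step: exp(-r*dt) = 0.983635
Stock lattice S(k, j) with j the centered position index:
  k=0: S(0,+0) = 108.5800
  k=1: S(1,-1) = 69.5475; S(1,+0) = 108.5800; S(1,+1) = 169.5189
  k=2: S(2,-2) = 44.5465; S(2,-1) = 69.5475; S(2,+0) = 108.5800; S(2,+1) = 169.5189; S(2,+2) = 264.6589
Terminal payoffs V(N, j) = max(S_T - K, 0):
  V(2,-2) = 0.000000; V(2,-1) = 0.000000; V(2,+0) = 0.000000; V(2,+1) = 52.658913; V(2,+2) = 147.798886
Backward induction: V(k, j) = exp(-r*dt) * [p_u * V(k+1, j+1) + p_m * V(k+1, j) + p_d * V(k+1, j-1)]
  V(1,-1) = exp(-r*dt) * [p_u*0.000000 + p_m*0.000000 + p_d*0.000000] = 0.000000
  V(1,+0) = exp(-r*dt) * [p_u*52.658913 + p_m*0.000000 + p_d*0.000000] = 7.669246
  V(1,+1) = exp(-r*dt) * [p_u*147.798886 + p_m*52.658913 + p_d*0.000000] = 56.056880
  V(0,+0) = exp(-r*dt) * [p_u*56.056880 + p_m*7.669246 + p_d*0.000000] = 13.193287

Answer: Price = V(0,0) = 13.1933


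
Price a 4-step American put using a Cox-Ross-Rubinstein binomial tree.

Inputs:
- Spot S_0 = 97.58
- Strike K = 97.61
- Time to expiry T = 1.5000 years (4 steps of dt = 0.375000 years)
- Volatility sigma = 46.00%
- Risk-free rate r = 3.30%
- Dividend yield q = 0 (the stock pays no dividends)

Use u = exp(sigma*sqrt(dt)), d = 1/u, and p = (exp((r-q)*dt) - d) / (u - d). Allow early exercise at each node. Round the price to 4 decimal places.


Answer: Price = V(0,0) = 18.6093

Derivation:
dt = T/N = 0.375000
u = exp(sigma*sqrt(dt)) = 1.325370; d = 1/u = 0.754507
p = (exp((r-q)*dt) - d) / (u - d) = 0.451852
Discount per step: exp(-r*dt) = 0.987701
Stock lattice S(k, i) with i counting down-moves:
  k=0: S(0,0) = 97.5800
  k=1: S(1,0) = 129.3296; S(1,1) = 73.6247
  k=2: S(2,0) = 171.4095; S(2,1) = 97.5800; S(2,2) = 55.5504
  k=3: S(3,0) = 227.1809; S(3,1) = 129.3296; S(3,2) = 73.6247; S(3,3) = 41.9131
  k=4: S(4,0) = 301.0986; S(4,1) = 171.4095; S(4,2) = 97.5800; S(4,3) = 55.5504; S(4,4) = 31.6237
Terminal payoffs V(N, i) = max(K - S_T, 0):
  V(4,0) = 0.000000; V(4,1) = 0.000000; V(4,2) = 0.030000; V(4,3) = 42.059645; V(4,4) = 65.986286
Backward induction: V(k, i) = exp(-r*dt) * [p * V(k+1, i) + (1-p) * V(k+1, i+1)]; then take max(V_cont, immediate exercise) for American.
  V(3,0) = exp(-r*dt) * [p*0.000000 + (1-p)*0.000000] = 0.000000; exercise = 0.000000; V(3,0) = max -> 0.000000
  V(3,1) = exp(-r*dt) * [p*0.000000 + (1-p)*0.030000] = 0.016242; exercise = 0.000000; V(3,1) = max -> 0.016242
  V(3,2) = exp(-r*dt) * [p*0.030000 + (1-p)*42.059645] = 22.784770; exercise = 23.985251; V(3,2) = max -> 23.985251
  V(3,3) = exp(-r*dt) * [p*42.059645 + (1-p)*65.986286] = 54.496413; exercise = 55.696893; V(3,3) = max -> 55.696893
  V(2,0) = exp(-r*dt) * [p*0.000000 + (1-p)*0.016242] = 0.008794; exercise = 0.000000; V(2,0) = max -> 0.008794
  V(2,1) = exp(-r*dt) * [p*0.016242 + (1-p)*23.985251] = 12.993029; exercise = 0.030000; V(2,1) = max -> 12.993029
  V(2,2) = exp(-r*dt) * [p*23.985251 + (1-p)*55.696893] = 40.859164; exercise = 42.059645; V(2,2) = max -> 42.059645
  V(1,0) = exp(-r*dt) * [p*0.008794 + (1-p)*12.993029] = 7.038440; exercise = 0.000000; V(1,0) = max -> 7.038440
  V(1,1) = exp(-r*dt) * [p*12.993029 + (1-p)*42.059645] = 28.570097; exercise = 23.985251; V(1,1) = max -> 28.570097
  V(0,0) = exp(-r*dt) * [p*7.038440 + (1-p)*28.570097] = 18.609264; exercise = 0.030000; V(0,0) = max -> 18.609264


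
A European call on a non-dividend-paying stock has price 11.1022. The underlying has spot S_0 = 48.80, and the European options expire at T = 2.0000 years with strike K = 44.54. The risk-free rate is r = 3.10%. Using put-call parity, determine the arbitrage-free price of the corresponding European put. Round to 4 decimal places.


Answer: Put price = 4.1646

Derivation:
Put-call parity: C - P = S_0 * exp(-qT) - K * exp(-rT).
S_0 * exp(-qT) = 48.8000 * 1.00000000 = 48.80000000
K * exp(-rT) = 44.5400 * 0.93988289 = 41.86238378
P = C - S*exp(-qT) + K*exp(-rT)
P = 11.1022 - 48.80000000 + 41.86238378 = 4.1646


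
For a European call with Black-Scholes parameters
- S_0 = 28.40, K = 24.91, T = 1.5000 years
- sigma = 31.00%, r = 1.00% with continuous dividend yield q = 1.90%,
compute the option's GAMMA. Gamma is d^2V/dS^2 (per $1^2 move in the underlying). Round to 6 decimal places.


d1 = 0.4996295761; d2 = 0.1199586660
phi(d1) = 0.3521305153; exp(-qT) = 0.9719022941; exp(-rT) = 0.9851119396
Gamma = exp(-qT) * phi(d1) / (S * sigma * sqrt(T)) = 0.9719022941 * 0.3521305153 / (28.4000 * 0.3100 * 1.2247448714) = 0.031740

Answer: Gamma = 0.031740


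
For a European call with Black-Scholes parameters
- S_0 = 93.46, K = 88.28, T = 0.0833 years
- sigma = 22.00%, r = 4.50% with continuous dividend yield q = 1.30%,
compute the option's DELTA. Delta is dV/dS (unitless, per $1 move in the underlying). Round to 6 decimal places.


d1 = 0.9717397056; d2 = 0.9082438790
phi(d1) = 0.2488070554; exp(-qT) = 0.9989176861; exp(-rT) = 0.9962585169
N(d1) = 0.8344099708
Delta = exp(-qT) * N(d1) = 0.9989176861 * 0.8344099708 = 0.833507

Answer: Delta = 0.833507


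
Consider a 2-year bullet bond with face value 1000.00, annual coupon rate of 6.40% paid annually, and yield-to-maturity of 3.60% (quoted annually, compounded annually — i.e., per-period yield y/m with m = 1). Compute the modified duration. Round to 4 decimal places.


Answer: Modified duration = 1.8739

Derivation:
Coupon per period c = face * coupon_rate / m = 64.000000
Periods per year m = 1; per-period yield y/m = 0.036000
Number of cashflows N = 2
Cashflows (t years, CF_t, discount factor 1/(1+y/m)^(m*t), PV):
  t = 1.0000: CF_t = 64.000000, DF = 0.965251, PV = 61.776062
  t = 2.0000: CF_t = 1064.000000, DF = 0.931709, PV = 991.338829
Price P = sum_t PV_t = 1053.114891
First compute Macaulay numerator sum_t t * PV_t:
  t * PV_t at t = 1.0000: 61.776062
  t * PV_t at t = 2.0000: 1982.677658
Macaulay duration D = 2044.453720 / 1053.114891 = 1.941340
Modified duration = D / (1 + y/m) = 1.941340 / (1 + 0.036000) = 1.873880


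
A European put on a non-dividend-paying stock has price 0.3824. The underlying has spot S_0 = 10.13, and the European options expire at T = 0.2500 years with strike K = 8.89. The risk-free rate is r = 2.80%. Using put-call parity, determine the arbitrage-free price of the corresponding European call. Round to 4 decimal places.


Put-call parity: C - P = S_0 * exp(-qT) - K * exp(-rT).
S_0 * exp(-qT) = 10.1300 * 1.00000000 = 10.13000000
K * exp(-rT) = 8.8900 * 0.99302444 = 8.82798730
C = P + S*exp(-qT) - K*exp(-rT)
C = 0.3824 + 10.13000000 - 8.82798730 = 1.6844

Answer: Call price = 1.6844


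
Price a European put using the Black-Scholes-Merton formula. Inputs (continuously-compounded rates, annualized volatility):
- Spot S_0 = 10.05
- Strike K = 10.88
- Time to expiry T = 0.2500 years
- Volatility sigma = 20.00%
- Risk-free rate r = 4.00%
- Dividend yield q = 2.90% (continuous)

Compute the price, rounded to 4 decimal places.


d1 = (ln(S/K) + (r - q + 0.5*sigma^2) * T) / (sigma * sqrt(T)) = -0.71603607
d2 = d1 - sigma * sqrt(T) = -0.81603607
exp(-rT) = 0.99004983; exp(-qT) = 0.99277622
P = K * exp(-rT) * N(-d2) - S_0 * exp(-qT) * N(-d1)
N(-d1) = 0.76301546; N(-d2) = 0.79276025
P = 10.8800 * 0.99004983 * 0.79276025 - 10.0500 * 0.99277622 * 0.76301546 = 0.9265

Answer: Price = 0.9265


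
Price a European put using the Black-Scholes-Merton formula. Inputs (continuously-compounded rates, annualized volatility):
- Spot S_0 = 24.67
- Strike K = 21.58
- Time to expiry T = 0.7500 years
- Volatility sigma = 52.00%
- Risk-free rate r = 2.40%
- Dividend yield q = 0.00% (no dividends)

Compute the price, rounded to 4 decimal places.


d1 = (ln(S/K) + (r - q + 0.5*sigma^2) * T) / (sigma * sqrt(T)) = 0.56229691
d2 = d1 - sigma * sqrt(T) = 0.11196370
exp(-rT) = 0.98216103; exp(-qT) = 1.00000000
P = K * exp(-rT) * N(-d2) - S_0 * exp(-qT) * N(-d1)
N(-d1) = 0.28695687; N(-d2) = 0.45542610
P = 21.5800 * 0.98216103 * 0.45542610 - 24.6700 * 1.00000000 * 0.28695687 = 2.5735

Answer: Price = 2.5735


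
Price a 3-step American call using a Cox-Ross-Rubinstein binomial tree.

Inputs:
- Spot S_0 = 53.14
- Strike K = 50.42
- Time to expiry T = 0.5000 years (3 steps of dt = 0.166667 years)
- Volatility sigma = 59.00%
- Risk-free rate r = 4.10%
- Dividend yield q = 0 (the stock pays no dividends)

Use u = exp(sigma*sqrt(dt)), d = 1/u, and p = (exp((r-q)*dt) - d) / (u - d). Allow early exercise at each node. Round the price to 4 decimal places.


Answer: Price = V(0,0) = 11.1077

Derivation:
dt = T/N = 0.166667
u = exp(sigma*sqrt(dt)) = 1.272351; d = 1/u = 0.785947
p = (exp((r-q)*dt) - d) / (u - d) = 0.454170
Discount per step: exp(-r*dt) = 0.993190
Stock lattice S(k, i) with i counting down-moves:
  k=0: S(0,0) = 53.1400
  k=1: S(1,0) = 67.6127; S(1,1) = 41.7652
  k=2: S(2,0) = 86.0271; S(2,1) = 53.1400; S(2,2) = 32.8252
  k=3: S(3,0) = 109.4567; S(3,1) = 67.6127; S(3,2) = 41.7652; S(3,3) = 25.7989
Terminal payoffs V(N, i) = max(S_T - K, 0):
  V(3,0) = 59.036741; V(3,1) = 17.192740; V(3,2) = 0.000000; V(3,3) = 0.000000
Backward induction: V(k, i) = exp(-r*dt) * [p * V(k+1, i) + (1-p) * V(k+1, i+1)]; then take max(V_cont, immediate exercise) for American.
  V(2,0) = exp(-r*dt) * [p*59.036741 + (1-p)*17.192740] = 35.950510; exercise = 35.607148; V(2,0) = max -> 35.950510
  V(2,1) = exp(-r*dt) * [p*17.192740 + (1-p)*0.000000] = 7.755244; exercise = 2.720000; V(2,1) = max -> 7.755244
  V(2,2) = exp(-r*dt) * [p*0.000000 + (1-p)*0.000000] = 0.000000; exercise = 0.000000; V(2,2) = max -> 0.000000
  V(1,0) = exp(-r*dt) * [p*35.950510 + (1-p)*7.755244] = 20.420658; exercise = 17.192740; V(1,0) = max -> 20.420658
  V(1,1) = exp(-r*dt) * [p*7.755244 + (1-p)*0.000000] = 3.498210; exercise = 0.000000; V(1,1) = max -> 3.498210
  V(0,0) = exp(-r*dt) * [p*20.420658 + (1-p)*3.498210] = 11.107709; exercise = 2.720000; V(0,0) = max -> 11.107709


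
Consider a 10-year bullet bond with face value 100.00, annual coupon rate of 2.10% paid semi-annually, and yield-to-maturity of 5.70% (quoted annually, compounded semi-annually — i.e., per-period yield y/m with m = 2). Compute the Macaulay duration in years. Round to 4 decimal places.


Answer: Macaulay duration = 8.8661 years

Derivation:
Coupon per period c = face * coupon_rate / m = 1.050000
Periods per year m = 2; per-period yield y/m = 0.028500
Number of cashflows N = 20
Cashflows (t years, CF_t, discount factor 1/(1+y/m)^(m*t), PV):
  t = 0.5000: CF_t = 1.050000, DF = 0.972290, PV = 1.020904
  t = 1.0000: CF_t = 1.050000, DF = 0.945347, PV = 0.992615
  t = 1.5000: CF_t = 1.050000, DF = 0.919152, PV = 0.965109
  t = 2.0000: CF_t = 1.050000, DF = 0.893682, PV = 0.938366
  t = 2.5000: CF_t = 1.050000, DF = 0.868917, PV = 0.912363
  t = 3.0000: CF_t = 1.050000, DF = 0.844840, PV = 0.887082
  t = 3.5000: CF_t = 1.050000, DF = 0.821429, PV = 0.862500
  t = 4.0000: CF_t = 1.050000, DF = 0.798667, PV = 0.838600
  t = 4.5000: CF_t = 1.050000, DF = 0.776536, PV = 0.815362
  t = 5.0000: CF_t = 1.050000, DF = 0.755018, PV = 0.792768
  t = 5.5000: CF_t = 1.050000, DF = 0.734096, PV = 0.770801
  t = 6.0000: CF_t = 1.050000, DF = 0.713754, PV = 0.749442
  t = 6.5000: CF_t = 1.050000, DF = 0.693976, PV = 0.728674
  t = 7.0000: CF_t = 1.050000, DF = 0.674745, PV = 0.708483
  t = 7.5000: CF_t = 1.050000, DF = 0.656048, PV = 0.688850
  t = 8.0000: CF_t = 1.050000, DF = 0.637869, PV = 0.669762
  t = 8.5000: CF_t = 1.050000, DF = 0.620193, PV = 0.651203
  t = 9.0000: CF_t = 1.050000, DF = 0.603007, PV = 0.633158
  t = 9.5000: CF_t = 1.050000, DF = 0.586298, PV = 0.615613
  t = 10.0000: CF_t = 101.050000, DF = 0.570051, PV = 57.603702
Price P = sum_t PV_t = 72.845357
Macaulay numerator sum_t t * PV_t:
  t * PV_t at t = 0.5000: 0.510452
  t * PV_t at t = 1.0000: 0.992615
  t * PV_t at t = 1.5000: 1.447664
  t * PV_t at t = 2.0000: 1.876731
  t * PV_t at t = 2.5000: 2.280908
  t * PV_t at t = 3.0000: 2.661245
  t * PV_t at t = 3.5000: 3.018751
  t * PV_t at t = 4.0000: 3.354401
  t * PV_t at t = 4.5000: 3.669130
  t * PV_t at t = 5.0000: 3.963842
  t * PV_t at t = 5.5000: 4.239403
  t * PV_t at t = 6.0000: 4.496649
  t * PV_t at t = 6.5000: 4.736383
  t * PV_t at t = 7.0000: 4.959378
  t * PV_t at t = 7.5000: 5.166377
  t * PV_t at t = 8.0000: 5.358097
  t * PV_t at t = 8.5000: 5.535224
  t * PV_t at t = 9.0000: 5.698420
  t * PV_t at t = 9.5000: 5.848322
  t * PV_t at t = 10.0000: 576.037023
Macaulay duration D = (sum_t t * PV_t) / P = 645.851015 / 72.845357 = 8.866056


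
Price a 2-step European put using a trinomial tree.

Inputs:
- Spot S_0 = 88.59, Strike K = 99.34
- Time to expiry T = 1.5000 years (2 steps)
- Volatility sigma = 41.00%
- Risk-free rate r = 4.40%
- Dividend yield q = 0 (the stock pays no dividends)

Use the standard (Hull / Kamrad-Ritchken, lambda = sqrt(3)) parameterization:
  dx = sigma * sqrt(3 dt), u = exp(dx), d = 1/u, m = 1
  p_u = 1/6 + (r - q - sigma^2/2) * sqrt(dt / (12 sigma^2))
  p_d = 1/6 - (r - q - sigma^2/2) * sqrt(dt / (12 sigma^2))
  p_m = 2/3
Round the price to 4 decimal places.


dt = T/N = 0.750000; dx = sigma*sqrt(3*dt) = 0.615000
u = exp(dx) = 1.849657; d = 1/u = 0.540641
p_u = 0.142246, p_m = 0.666667, p_d = 0.191087
Discount per step: exp(-r*dt) = 0.967539
Stock lattice S(k, j) with j the centered position index:
  k=0: S(0,+0) = 88.5900
  k=1: S(1,-1) = 47.8954; S(1,+0) = 88.5900; S(1,+1) = 163.8611
  k=2: S(2,-2) = 25.8942; S(2,-1) = 47.8954; S(2,+0) = 88.5900; S(2,+1) = 163.8611; S(2,+2) = 303.0867
Terminal payoffs V(N, j) = max(K - S_T, 0):
  V(2,-2) = 73.445801; V(2,-1) = 51.444623; V(2,+0) = 10.750000; V(2,+1) = 0.000000; V(2,+2) = 0.000000
Backward induction: V(k, j) = exp(-r*dt) * [p_u * V(k+1, j+1) + p_m * V(k+1, j) + p_d * V(k+1, j-1)]
  V(1,-1) = exp(-r*dt) * [p_u*10.750000 + p_m*51.444623 + p_d*73.445801] = 48.241595
  V(1,+0) = exp(-r*dt) * [p_u*0.000000 + p_m*10.750000 + p_d*51.444623] = 16.445336
  V(1,+1) = exp(-r*dt) * [p_u*0.000000 + p_m*0.000000 + p_d*10.750000] = 1.987508
  V(0,+0) = exp(-r*dt) * [p_u*1.987508 + p_m*16.445336 + p_d*48.241595] = 19.800322

Answer: Price = V(0,0) = 19.8003


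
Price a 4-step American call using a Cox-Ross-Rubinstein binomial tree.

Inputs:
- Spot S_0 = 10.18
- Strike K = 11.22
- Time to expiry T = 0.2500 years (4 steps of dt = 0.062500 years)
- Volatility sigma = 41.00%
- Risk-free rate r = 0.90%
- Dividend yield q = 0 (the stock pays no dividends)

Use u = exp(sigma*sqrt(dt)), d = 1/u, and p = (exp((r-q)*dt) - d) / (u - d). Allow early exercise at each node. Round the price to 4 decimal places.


dt = T/N = 0.062500
u = exp(sigma*sqrt(dt)) = 1.107937; d = 1/u = 0.902578
p = (exp((r-q)*dt) - d) / (u - d) = 0.477137
Discount per step: exp(-r*dt) = 0.999438
Stock lattice S(k, i) with i counting down-moves:
  k=0: S(0,0) = 10.1800
  k=1: S(1,0) = 11.2788; S(1,1) = 9.1882
  k=2: S(2,0) = 12.4962; S(2,1) = 10.1800; S(2,2) = 8.2931
  k=3: S(3,0) = 13.8450; S(3,1) = 11.2788; S(3,2) = 9.1882; S(3,3) = 7.4852
  k=4: S(4,0) = 15.3394; S(4,1) = 12.4962; S(4,2) = 10.1800; S(4,3) = 8.2931; S(4,4) = 6.7560
Terminal payoffs V(N, i) = max(S_T - K, 0):
  V(4,0) = 4.119405; V(4,1) = 1.276205; V(4,2) = 0.000000; V(4,3) = 0.000000; V(4,4) = 0.000000
Backward induction: V(k, i) = exp(-r*dt) * [p * V(k+1, i) + (1-p) * V(k+1, i+1)]; then take max(V_cont, immediate exercise) for American.
  V(3,0) = exp(-r*dt) * [p*4.119405 + (1-p)*1.276205] = 2.631321; exercise = 2.625012; V(3,0) = max -> 2.631321
  V(3,1) = exp(-r*dt) * [p*1.276205 + (1-p)*0.000000] = 0.608583; exercise = 0.058802; V(3,1) = max -> 0.608583
  V(3,2) = exp(-r*dt) * [p*0.000000 + (1-p)*0.000000] = 0.000000; exercise = 0.000000; V(3,2) = max -> 0.000000
  V(3,3) = exp(-r*dt) * [p*0.000000 + (1-p)*0.000000] = 0.000000; exercise = 0.000000; V(3,3) = max -> 0.000000
  V(2,0) = exp(-r*dt) * [p*2.631321 + (1-p)*0.608583] = 1.572822; exercise = 1.276205; V(2,0) = max -> 1.572822
  V(2,1) = exp(-r*dt) * [p*0.608583 + (1-p)*0.000000] = 0.290214; exercise = 0.000000; V(2,1) = max -> 0.290214
  V(2,2) = exp(-r*dt) * [p*0.000000 + (1-p)*0.000000] = 0.000000; exercise = 0.000000; V(2,2) = max -> 0.000000
  V(1,0) = exp(-r*dt) * [p*1.572822 + (1-p)*0.290214] = 0.901687; exercise = 0.058802; V(1,0) = max -> 0.901687
  V(1,1) = exp(-r*dt) * [p*0.290214 + (1-p)*0.000000] = 0.138394; exercise = 0.000000; V(1,1) = max -> 0.138394
  V(0,0) = exp(-r*dt) * [p*0.901687 + (1-p)*0.138394] = 0.502307; exercise = 0.000000; V(0,0) = max -> 0.502307

Answer: Price = V(0,0) = 0.5023


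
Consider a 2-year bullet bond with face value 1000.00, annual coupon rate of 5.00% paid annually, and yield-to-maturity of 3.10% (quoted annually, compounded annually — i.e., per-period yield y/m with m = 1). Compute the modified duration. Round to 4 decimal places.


Answer: Modified duration = 1.8945

Derivation:
Coupon per period c = face * coupon_rate / m = 50.000000
Periods per year m = 1; per-period yield y/m = 0.031000
Number of cashflows N = 2
Cashflows (t years, CF_t, discount factor 1/(1+y/m)^(m*t), PV):
  t = 1.0000: CF_t = 50.000000, DF = 0.969932, PV = 48.496605
  t = 2.0000: CF_t = 1050.000000, DF = 0.940768, PV = 987.806702
Price P = sum_t PV_t = 1036.303307
First compute Macaulay numerator sum_t t * PV_t:
  t * PV_t at t = 1.0000: 48.496605
  t * PV_t at t = 2.0000: 1975.613404
Macaulay duration D = 2024.110010 / 1036.303307 = 1.953202
Modified duration = D / (1 + y/m) = 1.953202 / (1 + 0.031000) = 1.894474


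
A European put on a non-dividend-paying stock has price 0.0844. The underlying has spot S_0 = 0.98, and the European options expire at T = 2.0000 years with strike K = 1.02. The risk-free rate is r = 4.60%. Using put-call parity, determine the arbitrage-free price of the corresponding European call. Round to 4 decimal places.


Put-call parity: C - P = S_0 * exp(-qT) - K * exp(-rT).
S_0 * exp(-qT) = 0.9800 * 1.00000000 = 0.98000000
K * exp(-rT) = 1.0200 * 0.91210515 = 0.93034725
C = P + S*exp(-qT) - K*exp(-rT)
C = 0.0844 + 0.98000000 - 0.93034725 = 0.1341

Answer: Call price = 0.1341


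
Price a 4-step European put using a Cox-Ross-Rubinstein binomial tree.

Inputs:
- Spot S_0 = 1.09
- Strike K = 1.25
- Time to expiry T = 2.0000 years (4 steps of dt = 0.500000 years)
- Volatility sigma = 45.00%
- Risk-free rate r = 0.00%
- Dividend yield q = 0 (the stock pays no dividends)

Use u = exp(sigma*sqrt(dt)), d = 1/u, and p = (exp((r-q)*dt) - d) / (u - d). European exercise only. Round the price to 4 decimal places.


Answer: Price = V(0,0) = 0.3831

Derivation:
dt = T/N = 0.500000
u = exp(sigma*sqrt(dt)) = 1.374648; d = 1/u = 0.727459
p = (exp((r-q)*dt) - d) / (u - d) = 0.421115
Discount per step: exp(-r*dt) = 1.000000
Stock lattice S(k, i) with i counting down-moves:
  k=0: S(0,0) = 1.0900
  k=1: S(1,0) = 1.4984; S(1,1) = 0.7929
  k=2: S(2,0) = 2.0597; S(2,1) = 1.0900; S(2,2) = 0.5768
  k=3: S(3,0) = 2.8314; S(3,1) = 1.4984; S(3,2) = 0.7929; S(3,3) = 0.4196
  k=4: S(4,0) = 3.8922; S(4,1) = 2.0597; S(4,2) = 1.0900; S(4,3) = 0.5768; S(4,4) = 0.3053
Terminal payoffs V(N, i) = max(K - S_T, 0):
  V(4,0) = 0.000000; V(4,1) = 0.000000; V(4,2) = 0.160000; V(4,3) = 0.673176; V(4,4) = 0.944747
Backward induction: V(k, i) = exp(-r*dt) * [p * V(k+1, i) + (1-p) * V(k+1, i+1)].
  V(3,0) = exp(-r*dt) * [p*0.000000 + (1-p)*0.000000] = 0.000000
  V(3,1) = exp(-r*dt) * [p*0.000000 + (1-p)*0.160000] = 0.092622
  V(3,2) = exp(-r*dt) * [p*0.160000 + (1-p)*0.673176] = 0.457070
  V(3,3) = exp(-r*dt) * [p*0.673176 + (1-p)*0.944747] = 0.830384
  V(2,0) = exp(-r*dt) * [p*0.000000 + (1-p)*0.092622] = 0.053617
  V(2,1) = exp(-r*dt) * [p*0.092622 + (1-p)*0.457070] = 0.303595
  V(2,2) = exp(-r*dt) * [p*0.457070 + (1-p)*0.830384] = 0.673176
  V(1,0) = exp(-r*dt) * [p*0.053617 + (1-p)*0.303595] = 0.198326
  V(1,1) = exp(-r*dt) * [p*0.303595 + (1-p)*0.673176] = 0.517540
  V(0,0) = exp(-r*dt) * [p*0.198326 + (1-p)*0.517540] = 0.383114


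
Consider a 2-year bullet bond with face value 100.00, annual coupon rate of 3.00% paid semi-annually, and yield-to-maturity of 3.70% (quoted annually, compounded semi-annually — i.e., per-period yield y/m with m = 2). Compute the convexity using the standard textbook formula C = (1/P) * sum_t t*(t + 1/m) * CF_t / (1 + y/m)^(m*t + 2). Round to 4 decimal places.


Answer: Convexity = 4.6781

Derivation:
Coupon per period c = face * coupon_rate / m = 1.500000
Periods per year m = 2; per-period yield y/m = 0.018500
Number of cashflows N = 4
Cashflows (t years, CF_t, discount factor 1/(1+y/m)^(m*t), PV):
  t = 0.5000: CF_t = 1.500000, DF = 0.981836, PV = 1.472754
  t = 1.0000: CF_t = 1.500000, DF = 0.964002, PV = 1.446003
  t = 1.5000: CF_t = 1.500000, DF = 0.946492, PV = 1.419738
  t = 2.0000: CF_t = 101.500000, DF = 0.929300, PV = 94.323935
Price P = sum_t PV_t = 98.662430
Convexity numerator sum_t t*(t + 1/m) * CF_t / (1+y/m)^(m*t + 2):
  t = 0.5000: term = 0.709869
  t = 1.0000: term = 2.090925
  t = 1.5000: term = 4.105890
  t = 2.0000: term = 454.642307
Convexity = (1/P) * sum = 461.548991 / 98.662430 = 4.678062


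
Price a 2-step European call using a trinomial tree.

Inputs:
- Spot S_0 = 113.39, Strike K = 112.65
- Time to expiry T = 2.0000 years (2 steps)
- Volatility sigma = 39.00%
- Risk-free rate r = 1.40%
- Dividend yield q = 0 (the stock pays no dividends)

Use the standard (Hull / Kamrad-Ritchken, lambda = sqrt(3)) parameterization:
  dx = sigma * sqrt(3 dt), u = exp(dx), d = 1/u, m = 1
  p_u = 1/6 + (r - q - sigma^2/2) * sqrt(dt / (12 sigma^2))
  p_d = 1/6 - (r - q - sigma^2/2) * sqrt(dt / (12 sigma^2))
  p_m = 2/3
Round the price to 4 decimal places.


dt = T/N = 1.000000; dx = sigma*sqrt(3*dt) = 0.675500
u = exp(dx) = 1.965015; d = 1/u = 0.508902
p_u = 0.120738, p_m = 0.666667, p_d = 0.212596
Discount per step: exp(-r*dt) = 0.986098
Stock lattice S(k, j) with j the centered position index:
  k=0: S(0,+0) = 113.3900
  k=1: S(1,-1) = 57.7044; S(1,+0) = 113.3900; S(1,+1) = 222.8130
  k=2: S(2,-2) = 29.3659; S(2,-1) = 57.7044; S(2,+0) = 113.3900; S(2,+1) = 222.8130; S(2,+2) = 437.8309
Terminal payoffs V(N, j) = max(S_T - K, 0):
  V(2,-2) = 0.000000; V(2,-1) = 0.000000; V(2,+0) = 0.740000; V(2,+1) = 110.163037; V(2,+2) = 325.180931
Backward induction: V(k, j) = exp(-r*dt) * [p_u * V(k+1, j+1) + p_m * V(k+1, j) + p_d * V(k+1, j-1)]
  V(1,-1) = exp(-r*dt) * [p_u*0.740000 + p_m*0.000000 + p_d*0.000000] = 0.088104
  V(1,+0) = exp(-r*dt) * [p_u*110.163037 + p_m*0.740000 + p_d*0.000000] = 13.602394
  V(1,+1) = exp(-r*dt) * [p_u*325.180931 + p_m*110.163037 + p_d*0.740000] = 111.291903
  V(0,+0) = exp(-r*dt) * [p_u*111.291903 + p_m*13.602394 + p_d*0.088104] = 22.210982

Answer: Price = V(0,0) = 22.2110


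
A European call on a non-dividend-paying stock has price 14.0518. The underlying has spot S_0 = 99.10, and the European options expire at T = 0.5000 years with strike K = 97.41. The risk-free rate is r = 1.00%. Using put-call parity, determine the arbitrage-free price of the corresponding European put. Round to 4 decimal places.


Answer: Put price = 11.8760

Derivation:
Put-call parity: C - P = S_0 * exp(-qT) - K * exp(-rT).
S_0 * exp(-qT) = 99.1000 * 1.00000000 = 99.10000000
K * exp(-rT) = 97.4100 * 0.99501248 = 96.92416560
P = C - S*exp(-qT) + K*exp(-rT)
P = 14.0518 - 99.10000000 + 96.92416560 = 11.8760


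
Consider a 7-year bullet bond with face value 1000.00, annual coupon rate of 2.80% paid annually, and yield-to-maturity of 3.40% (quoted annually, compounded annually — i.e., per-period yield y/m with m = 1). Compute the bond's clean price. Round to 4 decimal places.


Coupon per period c = face * coupon_rate / m = 28.000000
Periods per year m = 1; per-period yield y/m = 0.034000
Number of cashflows N = 7
Cashflows (t years, CF_t, discount factor 1/(1+y/m)^(m*t), PV):
  t = 1.0000: CF_t = 28.000000, DF = 0.967118, PV = 27.079304
  t = 2.0000: CF_t = 28.000000, DF = 0.935317, PV = 26.188882
  t = 3.0000: CF_t = 28.000000, DF = 0.904562, PV = 25.327739
  t = 4.0000: CF_t = 28.000000, DF = 0.874818, PV = 24.494912
  t = 5.0000: CF_t = 28.000000, DF = 0.846052, PV = 23.689470
  t = 6.0000: CF_t = 28.000000, DF = 0.818233, PV = 22.910512
  t = 7.0000: CF_t = 1028.000000, DF = 0.791327, PV = 813.484614
Price P = sum_t PV_t = 963.175432

Answer: Price = 963.1754


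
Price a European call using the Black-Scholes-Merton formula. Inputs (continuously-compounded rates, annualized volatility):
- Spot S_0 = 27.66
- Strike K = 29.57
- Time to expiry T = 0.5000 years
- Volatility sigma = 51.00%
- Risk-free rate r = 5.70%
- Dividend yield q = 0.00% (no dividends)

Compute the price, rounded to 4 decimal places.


d1 = (ln(S/K) + (r - q + 0.5*sigma^2) * T) / (sigma * sqrt(T)) = 0.07418241
d2 = d1 - sigma * sqrt(T) = -0.28644205
exp(-rT) = 0.97190229; exp(-qT) = 1.00000000
C = S_0 * exp(-qT) * N(d1) - K * exp(-rT) * N(d2)
N(d1) = 0.52956738; N(d2) = 0.38726979
C = 27.6600 * 1.00000000 * 0.52956738 - 29.5700 * 0.97190229 * 0.38726979 = 3.5180

Answer: Price = 3.5180


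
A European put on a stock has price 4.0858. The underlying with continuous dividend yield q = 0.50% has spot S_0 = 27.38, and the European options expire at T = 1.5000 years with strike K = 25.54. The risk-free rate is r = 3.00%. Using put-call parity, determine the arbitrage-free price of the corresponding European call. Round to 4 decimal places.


Answer: Call price = 6.8450

Derivation:
Put-call parity: C - P = S_0 * exp(-qT) - K * exp(-rT).
S_0 * exp(-qT) = 27.3800 * 0.99252805 = 27.17541814
K * exp(-rT) = 25.5400 * 0.95599748 = 24.41617569
C = P + S*exp(-qT) - K*exp(-rT)
C = 4.0858 + 27.17541814 - 24.41617569 = 6.8450


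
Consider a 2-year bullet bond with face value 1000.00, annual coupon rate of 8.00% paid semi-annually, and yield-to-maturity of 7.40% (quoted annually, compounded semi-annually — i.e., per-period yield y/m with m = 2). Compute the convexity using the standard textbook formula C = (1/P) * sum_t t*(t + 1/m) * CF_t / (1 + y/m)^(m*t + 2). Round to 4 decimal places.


Coupon per period c = face * coupon_rate / m = 40.000000
Periods per year m = 2; per-period yield y/m = 0.037000
Number of cashflows N = 4
Cashflows (t years, CF_t, discount factor 1/(1+y/m)^(m*t), PV):
  t = 0.5000: CF_t = 40.000000, DF = 0.964320, PV = 38.572806
  t = 1.0000: CF_t = 40.000000, DF = 0.929913, PV = 37.196534
  t = 1.5000: CF_t = 40.000000, DF = 0.896734, PV = 35.869368
  t = 2.0000: CF_t = 1040.000000, DF = 0.864739, PV = 899.328411
Price P = sum_t PV_t = 1010.967120
Convexity numerator sum_t t*(t + 1/m) * CF_t / (1+y/m)^(m*t + 2):
  t = 0.5000: term = 17.934684
  t = 1.0000: term = 51.884331
  t = 1.5000: term = 100.066213
  t = 2.0000: term = 4181.487524
Convexity = (1/P) * sum = 4351.372752 / 1010.967120 = 4.304168

Answer: Convexity = 4.3042


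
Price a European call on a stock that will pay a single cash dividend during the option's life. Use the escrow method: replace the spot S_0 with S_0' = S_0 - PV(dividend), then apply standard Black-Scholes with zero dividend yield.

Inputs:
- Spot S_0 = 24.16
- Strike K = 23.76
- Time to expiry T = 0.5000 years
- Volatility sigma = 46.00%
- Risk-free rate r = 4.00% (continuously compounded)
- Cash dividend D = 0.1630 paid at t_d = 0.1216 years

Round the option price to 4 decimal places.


PV(D) = D * exp(-r * t_d) = 0.1630 * 0.99514781 = 0.16220909
S_0' = S_0 - PV(D) = 24.1600 - 0.16220909 = 23.99779091
d1 = (ln(S_0'/K) + (r + sigma^2/2)*T) / (sigma*sqrt(T)) = 0.25473763
d2 = d1 - sigma*sqrt(T) = -0.07053148
exp(-rT) = 0.98019867
N(d1) = 0.60053713; N(d2) = 0.47188532
C = S_0' * N(d1) - K * exp(-rT) * N(d2) = 23.99779091 * 0.60053713 - 23.7600 * 0.98019867 * 0.47188532 = 3.4216

Answer: Price = 3.4216


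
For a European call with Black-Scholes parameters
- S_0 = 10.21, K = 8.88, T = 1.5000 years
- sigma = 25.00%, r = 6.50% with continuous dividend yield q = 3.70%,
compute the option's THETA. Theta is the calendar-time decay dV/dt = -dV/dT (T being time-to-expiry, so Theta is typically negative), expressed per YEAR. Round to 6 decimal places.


d1 = 0.7460854273; d2 = 0.4398992094
phi(d1) = 0.3020205355; exp(-qT) = 0.9460120237; exp(-rT) = 0.9071023416
Theta = -S*exp(-qT)*phi(d1)*sigma/(2*sqrt(T)) - r*K*exp(-rT)*N(d2) + q*S*exp(-qT)*N(d1)
N(d1) = 0.7721920941; N(d2) = 0.6699949458; sqrt(T) = 1.2247448714
Term 1 = -10.2100 * 0.9460120237 * 0.3020205355 * 0.2500 / (2 * 1.2247448714) = -0.2977304509
Term 2 = -0.0650 * 8.8800 * 0.9071023416 * 0.6699949458 = -0.3507955997
Term 3 = 0.0370 * 10.2100 * 0.9460120237 * 0.7721920941 = 0.2759621204
Theta = -0.2977304509 + (-0.3507955997) + (0.2759621204) = -0.372564

Answer: Theta = -0.372564


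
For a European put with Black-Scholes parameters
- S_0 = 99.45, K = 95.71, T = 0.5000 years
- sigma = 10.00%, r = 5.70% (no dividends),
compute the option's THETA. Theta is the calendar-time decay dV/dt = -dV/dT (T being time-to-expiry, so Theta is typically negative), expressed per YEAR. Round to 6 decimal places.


d1 = 0.9805056455; d2 = 0.9097949674
phi(d1) = 0.2466871872; exp(-qT) = 1.0000000000; exp(-rT) = 0.9719022941
Theta = -S*exp(-qT)*phi(d1)*sigma/(2*sqrt(T)) + r*K*exp(-rT)*N(-d2) - q*S*exp(-qT)*N(-d1)
N(-d1) = 0.1634182921; N(-d2) = 0.1814653246; sqrt(T) = 0.7071067812
Term 1 = -99.4500 * 1.0000000000 * 0.2466871872 * 0.1000 / (2 * 0.7071067812) = -1.7347479489
Term 2 = 0.0570 * 95.7100 * 0.9719022941 * 0.1814653246 = 0.9621625059
Term 3 = 0 (no dividend yield, q = 0)
Theta = -1.7347479489 + (0.9621625059) + (0.0000000000) = -0.772585

Answer: Theta = -0.772585


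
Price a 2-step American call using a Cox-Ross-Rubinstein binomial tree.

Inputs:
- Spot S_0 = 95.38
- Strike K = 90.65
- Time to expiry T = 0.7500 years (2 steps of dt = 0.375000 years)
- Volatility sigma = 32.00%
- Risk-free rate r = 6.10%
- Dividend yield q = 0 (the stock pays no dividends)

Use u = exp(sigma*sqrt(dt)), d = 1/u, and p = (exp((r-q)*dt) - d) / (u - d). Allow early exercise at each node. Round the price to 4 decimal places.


Answer: Price = V(0,0) = 14.7964

Derivation:
dt = T/N = 0.375000
u = exp(sigma*sqrt(dt)) = 1.216477; d = 1/u = 0.822046
p = (exp((r-q)*dt) - d) / (u - d) = 0.509830
Discount per step: exp(-r*dt) = 0.977385
Stock lattice S(k, i) with i counting down-moves:
  k=0: S(0,0) = 95.3800
  k=1: S(1,0) = 116.0276; S(1,1) = 78.4067
  k=2: S(2,0) = 141.1449; S(2,1) = 95.3800; S(2,2) = 64.4539
Terminal payoffs V(N, i) = max(S_T - K, 0):
  V(2,0) = 50.494935; V(2,1) = 4.730000; V(2,2) = 0.000000
Backward induction: V(k, i) = exp(-r*dt) * [p * V(k+1, i) + (1-p) * V(k+1, i+1)]; then take max(V_cont, immediate exercise) for American.
  V(1,0) = exp(-r*dt) * [p*50.494935 + (1-p)*4.730000] = 27.427681; exercise = 25.377600; V(1,0) = max -> 27.427681
  V(1,1) = exp(-r*dt) * [p*4.730000 + (1-p)*0.000000] = 2.356957; exercise = 0.000000; V(1,1) = max -> 2.356957
  V(0,0) = exp(-r*dt) * [p*27.427681 + (1-p)*2.356957] = 14.796387; exercise = 4.730000; V(0,0) = max -> 14.796387


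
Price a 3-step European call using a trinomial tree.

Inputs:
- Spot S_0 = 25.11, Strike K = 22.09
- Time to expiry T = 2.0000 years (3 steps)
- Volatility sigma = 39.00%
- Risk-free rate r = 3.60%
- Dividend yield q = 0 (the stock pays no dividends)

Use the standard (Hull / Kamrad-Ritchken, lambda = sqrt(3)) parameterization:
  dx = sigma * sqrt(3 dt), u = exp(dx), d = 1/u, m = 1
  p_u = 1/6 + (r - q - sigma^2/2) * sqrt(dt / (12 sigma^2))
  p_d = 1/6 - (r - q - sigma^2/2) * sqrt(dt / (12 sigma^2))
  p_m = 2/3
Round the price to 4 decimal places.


dt = T/N = 0.666667; dx = sigma*sqrt(3*dt) = 0.551543
u = exp(dx) = 1.735930; d = 1/u = 0.576060
p_u = 0.142462, p_m = 0.666667, p_d = 0.190871
Discount per step: exp(-r*dt) = 0.976286
Stock lattice S(k, j) with j the centered position index:
  k=0: S(0,+0) = 25.1100
  k=1: S(1,-1) = 14.4649; S(1,+0) = 25.1100; S(1,+1) = 43.5892
  k=2: S(2,-2) = 8.3326; S(2,-1) = 14.4649; S(2,+0) = 25.1100; S(2,+1) = 43.5892; S(2,+2) = 75.6678
  k=3: S(3,-3) = 4.8001; S(3,-2) = 8.3326; S(3,-1) = 14.4649; S(3,+0) = 25.1100; S(3,+1) = 43.5892; S(3,+2) = 75.6678; S(3,+3) = 131.3540
Terminal payoffs V(N, j) = max(S_T - K, 0):
  V(3,-3) = 0.000000; V(3,-2) = 0.000000; V(3,-1) = 0.000000; V(3,+0) = 3.020000; V(3,+1) = 21.499202; V(3,+2) = 53.577803; V(3,+3) = 109.264010
Backward induction: V(k, j) = exp(-r*dt) * [p_u * V(k+1, j+1) + p_m * V(k+1, j) + p_d * V(k+1, j-1)]
  V(2,-2) = exp(-r*dt) * [p_u*0.000000 + p_m*0.000000 + p_d*0.000000] = 0.000000
  V(2,-1) = exp(-r*dt) * [p_u*3.020000 + p_m*0.000000 + p_d*0.000000] = 0.420032
  V(2,+0) = exp(-r*dt) * [p_u*21.499202 + p_m*3.020000 + p_d*0.000000] = 4.955772
  V(2,+1) = exp(-r*dt) * [p_u*53.577803 + p_m*21.499202 + p_d*3.020000] = 22.007459
  V(2,+2) = exp(-r*dt) * [p_u*109.264010 + p_m*53.577803 + p_d*21.499202] = 54.074585
  V(1,-1) = exp(-r*dt) * [p_u*4.955772 + p_m*0.420032 + p_d*0.000000] = 0.962647
  V(1,+0) = exp(-r*dt) * [p_u*22.007459 + p_m*4.955772 + p_d*0.420032] = 6.364645
  V(1,+1) = exp(-r*dt) * [p_u*54.074585 + p_m*22.007459 + p_d*4.955772] = 22.768077
  V(0,+0) = exp(-r*dt) * [p_u*22.768077 + p_m*6.364645 + p_d*0.962647] = 7.488522

Answer: Price = V(0,0) = 7.4885


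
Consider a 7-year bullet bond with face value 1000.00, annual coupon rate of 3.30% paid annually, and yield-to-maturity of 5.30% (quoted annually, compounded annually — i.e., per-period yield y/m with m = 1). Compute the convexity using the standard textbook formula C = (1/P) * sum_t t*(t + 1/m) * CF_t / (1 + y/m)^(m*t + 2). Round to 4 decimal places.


Coupon per period c = face * coupon_rate / m = 33.000000
Periods per year m = 1; per-period yield y/m = 0.053000
Number of cashflows N = 7
Cashflows (t years, CF_t, discount factor 1/(1+y/m)^(m*t), PV):
  t = 1.0000: CF_t = 33.000000, DF = 0.949668, PV = 31.339031
  t = 2.0000: CF_t = 33.000000, DF = 0.901869, PV = 29.761663
  t = 3.0000: CF_t = 33.000000, DF = 0.856475, PV = 28.263688
  t = 4.0000: CF_t = 33.000000, DF = 0.813367, PV = 26.841109
  t = 5.0000: CF_t = 33.000000, DF = 0.772428, PV = 25.490132
  t = 6.0000: CF_t = 33.000000, DF = 0.733550, PV = 24.207153
  t = 7.0000: CF_t = 1033.000000, DF = 0.696629, PV = 719.617512
Price P = sum_t PV_t = 885.520288
Convexity numerator sum_t t*(t + 1/m) * CF_t / (1+y/m)^(m*t + 2):
  t = 1.0000: term = 56.527375
  t = 2.0000: term = 161.046654
  t = 3.0000: term = 305.881584
  t = 4.0000: term = 484.143057
  t = 5.0000: term = 689.662475
  t = 6.0000: term = 916.930166
  t = 7.0000: term = 36344.023771
Convexity = (1/P) * sum = 38958.215082 / 885.520288 = 43.994718

Answer: Convexity = 43.9947


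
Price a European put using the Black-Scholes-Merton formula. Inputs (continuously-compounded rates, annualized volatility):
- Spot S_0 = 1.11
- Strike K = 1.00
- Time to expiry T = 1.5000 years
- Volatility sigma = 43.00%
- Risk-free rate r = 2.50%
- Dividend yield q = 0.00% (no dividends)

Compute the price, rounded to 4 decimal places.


Answer: Price = 0.1495

Derivation:
d1 = (ln(S/K) + (r - q + 0.5*sigma^2) * T) / (sigma * sqrt(T)) = 0.53268809
d2 = d1 - sigma * sqrt(T) = 0.00604780
exp(-rT) = 0.96319442; exp(-qT) = 1.00000000
P = K * exp(-rT) * N(-d2) - S_0 * exp(-qT) * N(-d1)
N(-d1) = 0.29712475; N(-d2) = 0.49758729
P = 1.0000 * 0.96319442 * 0.49758729 - 1.1100 * 1.00000000 * 0.29712475 = 0.1495


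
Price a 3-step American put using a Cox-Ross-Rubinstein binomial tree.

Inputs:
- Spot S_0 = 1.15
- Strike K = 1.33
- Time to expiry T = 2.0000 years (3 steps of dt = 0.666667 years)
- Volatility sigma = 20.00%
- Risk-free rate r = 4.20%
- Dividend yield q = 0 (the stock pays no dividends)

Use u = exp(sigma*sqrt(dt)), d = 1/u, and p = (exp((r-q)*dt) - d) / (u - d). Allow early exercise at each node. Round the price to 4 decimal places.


dt = T/N = 0.666667
u = exp(sigma*sqrt(dt)) = 1.177389; d = 1/u = 0.849337
p = (exp((r-q)*dt) - d) / (u - d) = 0.545824
Discount per step: exp(-r*dt) = 0.972388
Stock lattice S(k, i) with i counting down-moves:
  k=0: S(0,0) = 1.1500
  k=1: S(1,0) = 1.3540; S(1,1) = 0.9767
  k=2: S(2,0) = 1.5942; S(2,1) = 1.1500; S(2,2) = 0.8296
  k=3: S(3,0) = 1.8770; S(3,1) = 1.3540; S(3,2) = 0.9767; S(3,3) = 0.7046
Terminal payoffs V(N, i) = max(K - S_T, 0):
  V(3,0) = 0.000000; V(3,1) = 0.000000; V(3,2) = 0.353263; V(3,3) = 0.625408
Backward induction: V(k, i) = exp(-r*dt) * [p * V(k+1, i) + (1-p) * V(k+1, i+1)]; then take max(V_cont, immediate exercise) for American.
  V(2,0) = exp(-r*dt) * [p*0.000000 + (1-p)*0.000000] = 0.000000; exercise = 0.000000; V(2,0) = max -> 0.000000
  V(2,1) = exp(-r*dt) * [p*0.000000 + (1-p)*0.353263] = 0.156013; exercise = 0.180000; V(2,1) = max -> 0.180000
  V(2,2) = exp(-r*dt) * [p*0.353263 + (1-p)*0.625408] = 0.463697; exercise = 0.500421; V(2,2) = max -> 0.500421
  V(1,0) = exp(-r*dt) * [p*0.000000 + (1-p)*0.180000] = 0.079494; exercise = 0.000000; V(1,0) = max -> 0.079494
  V(1,1) = exp(-r*dt) * [p*0.180000 + (1-p)*0.500421] = 0.316539; exercise = 0.353263; V(1,1) = max -> 0.353263
  V(0,0) = exp(-r*dt) * [p*0.079494 + (1-p)*0.353263] = 0.198205; exercise = 0.180000; V(0,0) = max -> 0.198205

Answer: Price = V(0,0) = 0.1982
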